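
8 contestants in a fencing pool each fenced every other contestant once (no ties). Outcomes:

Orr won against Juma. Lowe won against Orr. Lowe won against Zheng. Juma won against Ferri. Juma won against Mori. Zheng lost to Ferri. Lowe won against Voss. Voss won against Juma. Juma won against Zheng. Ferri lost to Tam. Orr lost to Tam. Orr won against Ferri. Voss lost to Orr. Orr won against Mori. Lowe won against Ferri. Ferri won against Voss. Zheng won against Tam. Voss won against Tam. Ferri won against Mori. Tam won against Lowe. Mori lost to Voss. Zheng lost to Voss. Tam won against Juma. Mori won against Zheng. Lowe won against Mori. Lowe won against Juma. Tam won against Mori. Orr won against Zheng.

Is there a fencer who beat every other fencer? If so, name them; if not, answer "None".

Highest win total is Lowe with 6 (out of 7 possible).
Lowe lost to Tam, so no fencer went undefeated.

None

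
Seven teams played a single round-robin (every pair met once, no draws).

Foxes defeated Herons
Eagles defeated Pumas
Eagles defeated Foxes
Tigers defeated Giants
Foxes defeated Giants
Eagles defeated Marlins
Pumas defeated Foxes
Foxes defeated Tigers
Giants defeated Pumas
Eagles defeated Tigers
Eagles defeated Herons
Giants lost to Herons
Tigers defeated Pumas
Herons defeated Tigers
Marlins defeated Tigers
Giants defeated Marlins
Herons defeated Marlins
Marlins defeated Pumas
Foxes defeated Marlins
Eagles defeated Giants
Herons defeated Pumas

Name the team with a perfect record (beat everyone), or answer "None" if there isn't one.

Eagles has 6 wins out of 6 opponents — a perfect record.

Eagles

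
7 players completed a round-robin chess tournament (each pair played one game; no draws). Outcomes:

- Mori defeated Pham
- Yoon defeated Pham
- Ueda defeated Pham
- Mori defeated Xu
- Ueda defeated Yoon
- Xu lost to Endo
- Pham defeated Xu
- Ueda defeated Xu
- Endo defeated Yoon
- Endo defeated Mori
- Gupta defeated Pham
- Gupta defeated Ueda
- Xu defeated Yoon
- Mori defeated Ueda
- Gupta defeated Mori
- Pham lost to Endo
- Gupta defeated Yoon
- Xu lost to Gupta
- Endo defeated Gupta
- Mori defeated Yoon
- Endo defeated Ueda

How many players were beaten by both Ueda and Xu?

1

Ueda beat: Pham, Yoon, Xu.
Xu beat: Yoon.
Both beat: Yoon — 1.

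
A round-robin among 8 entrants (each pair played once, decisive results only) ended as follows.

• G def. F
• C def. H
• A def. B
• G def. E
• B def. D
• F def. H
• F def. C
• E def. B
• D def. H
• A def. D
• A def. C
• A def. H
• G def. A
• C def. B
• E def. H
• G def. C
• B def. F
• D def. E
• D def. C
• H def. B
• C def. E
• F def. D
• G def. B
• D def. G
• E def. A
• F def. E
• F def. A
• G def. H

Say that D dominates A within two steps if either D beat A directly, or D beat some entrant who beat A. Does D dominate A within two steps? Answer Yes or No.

Yes

D did not beat A directly.
D beat C, E, G, H. Of those, E beat A.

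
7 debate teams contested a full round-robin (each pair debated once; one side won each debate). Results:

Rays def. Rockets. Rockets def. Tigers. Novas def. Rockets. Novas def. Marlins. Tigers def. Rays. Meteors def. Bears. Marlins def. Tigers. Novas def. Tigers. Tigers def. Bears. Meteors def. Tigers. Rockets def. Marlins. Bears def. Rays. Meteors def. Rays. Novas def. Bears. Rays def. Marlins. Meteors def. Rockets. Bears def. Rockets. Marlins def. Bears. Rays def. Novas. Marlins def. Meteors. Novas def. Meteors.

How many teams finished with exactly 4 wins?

Win totals: Meteors 4, Rockets 2, Tigers 2, Rays 3, Bears 2, Novas 5, Marlins 3.
Exactly 4: Meteors — 1 team.

1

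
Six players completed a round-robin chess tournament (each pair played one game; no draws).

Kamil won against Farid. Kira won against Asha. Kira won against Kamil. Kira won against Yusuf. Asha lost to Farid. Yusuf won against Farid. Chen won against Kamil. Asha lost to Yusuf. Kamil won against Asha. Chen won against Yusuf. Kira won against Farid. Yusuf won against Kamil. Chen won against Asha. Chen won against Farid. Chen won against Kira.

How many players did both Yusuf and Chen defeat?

Yusuf beat: Asha, Farid, Kamil.
Chen beat: Yusuf, Asha, Farid, Kamil, Kira.
Both beat: Asha, Farid, Kamil — 3.

3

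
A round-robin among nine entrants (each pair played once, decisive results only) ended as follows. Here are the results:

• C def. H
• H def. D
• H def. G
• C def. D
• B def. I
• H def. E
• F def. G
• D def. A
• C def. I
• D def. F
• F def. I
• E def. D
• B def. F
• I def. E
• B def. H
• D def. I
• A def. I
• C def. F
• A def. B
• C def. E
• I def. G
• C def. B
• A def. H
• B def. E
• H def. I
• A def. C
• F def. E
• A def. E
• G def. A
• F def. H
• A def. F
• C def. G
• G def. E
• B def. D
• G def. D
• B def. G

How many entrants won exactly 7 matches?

1

Win totals: A 6, B 6, C 7, D 3, E 1, F 4, G 3, H 4, I 2.
Exactly 7: C — 1 entrant.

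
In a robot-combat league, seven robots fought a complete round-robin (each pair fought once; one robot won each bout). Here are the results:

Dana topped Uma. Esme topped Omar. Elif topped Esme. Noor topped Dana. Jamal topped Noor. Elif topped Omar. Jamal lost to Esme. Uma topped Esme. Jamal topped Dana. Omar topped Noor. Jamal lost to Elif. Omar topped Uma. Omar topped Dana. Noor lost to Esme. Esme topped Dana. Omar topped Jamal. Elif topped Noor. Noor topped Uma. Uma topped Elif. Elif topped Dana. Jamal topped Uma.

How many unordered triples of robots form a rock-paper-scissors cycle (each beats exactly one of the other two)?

Win totals: Dana 1, Esme 4, Elif 5, Omar 4, Uma 2, Noor 2, Jamal 3.
A robot with w wins dominates both others in C(w,2) triples; summing gives 0 + 6 + 10 + 6 + 1 + 1 + 3 = 27 transitive triples.
Total triples C(7,3) = 35, so cyclic triples = 35 − 27 = 8.

8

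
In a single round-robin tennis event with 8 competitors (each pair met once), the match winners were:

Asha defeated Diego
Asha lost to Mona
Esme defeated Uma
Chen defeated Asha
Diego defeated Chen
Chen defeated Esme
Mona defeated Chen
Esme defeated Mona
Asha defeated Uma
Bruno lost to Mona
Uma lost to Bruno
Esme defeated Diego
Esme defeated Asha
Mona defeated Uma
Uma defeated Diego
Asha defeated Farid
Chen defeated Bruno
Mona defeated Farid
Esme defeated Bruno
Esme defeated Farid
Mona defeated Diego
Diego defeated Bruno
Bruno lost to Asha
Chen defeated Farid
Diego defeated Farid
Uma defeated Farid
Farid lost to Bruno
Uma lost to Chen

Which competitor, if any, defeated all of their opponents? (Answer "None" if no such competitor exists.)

None

Highest win total is Mona with 6 (out of 7 possible).
Mona lost to Esme, so no competitor went undefeated.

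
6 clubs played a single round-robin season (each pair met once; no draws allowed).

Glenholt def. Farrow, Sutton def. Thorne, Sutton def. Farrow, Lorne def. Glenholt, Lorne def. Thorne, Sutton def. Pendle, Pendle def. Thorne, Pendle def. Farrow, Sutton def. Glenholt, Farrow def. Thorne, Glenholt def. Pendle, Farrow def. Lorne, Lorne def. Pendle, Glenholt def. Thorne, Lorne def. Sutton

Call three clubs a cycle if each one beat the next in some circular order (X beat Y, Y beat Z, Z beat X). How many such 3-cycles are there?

3

Of the C(6,3) = 20 triples, the cyclic ones are: {Sutton, Farrow, Lorne}; {Pendle, Farrow, Lorne}; {Glenholt, Farrow, Lorne}.
That is 3.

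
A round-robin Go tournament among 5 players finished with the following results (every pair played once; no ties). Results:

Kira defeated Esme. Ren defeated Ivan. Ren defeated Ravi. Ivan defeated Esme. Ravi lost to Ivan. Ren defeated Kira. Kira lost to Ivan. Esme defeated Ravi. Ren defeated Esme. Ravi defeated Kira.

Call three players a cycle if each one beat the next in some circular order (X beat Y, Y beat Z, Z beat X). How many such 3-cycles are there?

Win totals: Ren 4, Kira 1, Ivan 3, Esme 1, Ravi 1.
A player with w wins dominates both others in C(w,2) triples; summing gives 6 + 0 + 3 + 0 + 0 = 9 transitive triples.
Total triples C(5,3) = 10, so cyclic triples = 10 − 9 = 1.

1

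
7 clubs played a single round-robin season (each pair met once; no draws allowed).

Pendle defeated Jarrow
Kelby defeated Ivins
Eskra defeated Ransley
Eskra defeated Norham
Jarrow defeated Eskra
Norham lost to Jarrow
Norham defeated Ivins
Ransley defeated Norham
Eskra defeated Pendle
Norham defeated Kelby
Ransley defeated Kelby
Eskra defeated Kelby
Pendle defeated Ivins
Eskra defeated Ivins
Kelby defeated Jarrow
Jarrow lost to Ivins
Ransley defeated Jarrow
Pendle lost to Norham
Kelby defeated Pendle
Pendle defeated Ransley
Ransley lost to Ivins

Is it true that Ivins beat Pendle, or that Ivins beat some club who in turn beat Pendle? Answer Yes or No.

Ivins did not beat Pendle directly.
Ivins beat Ransley, Jarrow, but each of them lost to Pendle. No two-step path.

No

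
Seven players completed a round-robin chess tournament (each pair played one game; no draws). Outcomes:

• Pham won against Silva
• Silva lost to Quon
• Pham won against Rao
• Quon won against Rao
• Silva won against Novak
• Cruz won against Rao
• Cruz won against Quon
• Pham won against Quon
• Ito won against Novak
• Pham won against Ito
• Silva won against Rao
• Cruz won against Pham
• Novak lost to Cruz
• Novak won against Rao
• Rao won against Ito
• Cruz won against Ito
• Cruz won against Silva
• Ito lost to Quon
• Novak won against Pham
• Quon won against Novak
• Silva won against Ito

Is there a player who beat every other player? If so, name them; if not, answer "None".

Cruz

Cruz has 6 wins out of 6 opponents — a perfect record.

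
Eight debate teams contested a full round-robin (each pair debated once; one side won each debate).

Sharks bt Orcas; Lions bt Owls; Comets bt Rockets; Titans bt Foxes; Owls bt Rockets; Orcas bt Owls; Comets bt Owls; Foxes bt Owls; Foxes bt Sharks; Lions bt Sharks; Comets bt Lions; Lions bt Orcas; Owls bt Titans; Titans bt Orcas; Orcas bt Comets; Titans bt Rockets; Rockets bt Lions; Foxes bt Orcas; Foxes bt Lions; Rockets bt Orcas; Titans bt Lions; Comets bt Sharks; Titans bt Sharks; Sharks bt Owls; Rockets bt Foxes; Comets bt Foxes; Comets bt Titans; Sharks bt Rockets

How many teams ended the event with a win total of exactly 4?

Win totals: Orcas 2, Sharks 3, Titans 5, Comets 6, Rockets 3, Foxes 4, Owls 2, Lions 3.
Exactly 4: Foxes — 1 team.

1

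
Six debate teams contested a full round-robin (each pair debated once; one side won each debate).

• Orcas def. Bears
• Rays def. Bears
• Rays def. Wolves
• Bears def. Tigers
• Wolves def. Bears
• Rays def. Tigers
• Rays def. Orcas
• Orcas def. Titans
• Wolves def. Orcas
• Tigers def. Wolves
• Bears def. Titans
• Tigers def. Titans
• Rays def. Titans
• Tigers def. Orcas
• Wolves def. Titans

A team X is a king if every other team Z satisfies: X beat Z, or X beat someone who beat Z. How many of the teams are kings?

1

Tigers cannot reach Rays in two steps.
Rays reaches everyone (king).
Titans cannot reach Tigers, Rays, Orcas, Wolves, Bears in two steps.
Orcas cannot reach Rays, Wolves in two steps.
Wolves cannot reach Rays in two steps.
Bears cannot reach Rays in two steps.
Kings: Rays — 1.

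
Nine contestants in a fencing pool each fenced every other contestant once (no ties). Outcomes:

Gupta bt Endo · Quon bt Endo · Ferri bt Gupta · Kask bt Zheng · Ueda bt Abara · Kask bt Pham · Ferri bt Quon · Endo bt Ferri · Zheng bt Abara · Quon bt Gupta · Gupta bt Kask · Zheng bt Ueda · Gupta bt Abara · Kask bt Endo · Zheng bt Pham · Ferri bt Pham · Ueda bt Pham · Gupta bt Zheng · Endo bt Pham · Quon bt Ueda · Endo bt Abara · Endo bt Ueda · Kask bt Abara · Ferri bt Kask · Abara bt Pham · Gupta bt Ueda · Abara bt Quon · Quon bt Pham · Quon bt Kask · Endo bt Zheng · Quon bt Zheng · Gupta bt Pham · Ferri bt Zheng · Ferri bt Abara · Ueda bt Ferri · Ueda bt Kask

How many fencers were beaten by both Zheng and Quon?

2

Zheng beat: Abara, Pham, Ueda.
Quon beat: Zheng, Kask, Gupta, Pham, Ueda, Endo.
Both beat: Pham, Ueda — 2.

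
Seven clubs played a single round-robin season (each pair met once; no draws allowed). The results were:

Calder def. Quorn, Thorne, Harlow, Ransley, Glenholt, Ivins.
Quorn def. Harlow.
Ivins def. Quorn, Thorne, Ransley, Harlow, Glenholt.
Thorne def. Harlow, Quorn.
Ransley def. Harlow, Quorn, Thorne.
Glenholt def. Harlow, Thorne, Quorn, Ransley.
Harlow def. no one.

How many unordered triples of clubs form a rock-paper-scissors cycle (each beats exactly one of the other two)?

0

Win totals: Harlow 0, Calder 6, Quorn 1, Ivins 5, Glenholt 4, Thorne 2, Ransley 3.
A club with w wins dominates both others in C(w,2) triples; summing gives 0 + 15 + 0 + 10 + 6 + 1 + 3 = 35 transitive triples.
Total triples C(7,3) = 35, so cyclic triples = 35 − 35 = 0.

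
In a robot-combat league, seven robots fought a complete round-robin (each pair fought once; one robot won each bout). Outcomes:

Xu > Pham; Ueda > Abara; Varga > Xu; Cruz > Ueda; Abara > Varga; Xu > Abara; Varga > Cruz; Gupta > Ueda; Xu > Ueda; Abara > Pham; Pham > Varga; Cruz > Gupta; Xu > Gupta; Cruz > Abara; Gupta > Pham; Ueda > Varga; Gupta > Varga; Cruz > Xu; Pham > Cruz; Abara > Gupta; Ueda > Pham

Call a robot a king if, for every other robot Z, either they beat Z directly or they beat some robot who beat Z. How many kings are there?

7

Xu reaches everyone (king).
Ueda reaches everyone (king).
Abara reaches everyone (king).
Pham reaches everyone (king).
Varga reaches everyone (king).
Cruz reaches everyone (king).
Gupta reaches everyone (king).
Kings: Xu, Ueda, Abara, Pham, Varga, Cruz, Gupta — 7.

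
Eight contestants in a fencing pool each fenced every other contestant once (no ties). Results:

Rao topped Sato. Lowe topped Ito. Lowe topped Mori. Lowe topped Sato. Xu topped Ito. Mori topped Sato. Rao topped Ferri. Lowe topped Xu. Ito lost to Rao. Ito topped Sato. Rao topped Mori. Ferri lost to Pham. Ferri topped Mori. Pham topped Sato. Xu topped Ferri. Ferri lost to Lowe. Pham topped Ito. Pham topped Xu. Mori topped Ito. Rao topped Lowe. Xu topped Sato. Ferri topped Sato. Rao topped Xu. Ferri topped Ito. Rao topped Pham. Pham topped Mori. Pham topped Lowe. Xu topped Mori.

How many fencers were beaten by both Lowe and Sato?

0

Lowe beat: Ito, Sato, Mori, Xu, Ferri.
Sato beat: no one.
No one was beaten by both.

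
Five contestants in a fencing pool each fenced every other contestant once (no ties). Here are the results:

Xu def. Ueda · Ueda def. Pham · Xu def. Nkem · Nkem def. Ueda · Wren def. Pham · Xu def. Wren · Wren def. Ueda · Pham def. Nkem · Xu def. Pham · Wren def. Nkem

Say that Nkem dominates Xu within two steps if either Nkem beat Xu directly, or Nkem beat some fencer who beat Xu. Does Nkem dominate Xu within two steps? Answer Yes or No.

No

Nkem did not beat Xu directly.
Nkem beat Ueda, but each of them lost to Xu. No two-step path.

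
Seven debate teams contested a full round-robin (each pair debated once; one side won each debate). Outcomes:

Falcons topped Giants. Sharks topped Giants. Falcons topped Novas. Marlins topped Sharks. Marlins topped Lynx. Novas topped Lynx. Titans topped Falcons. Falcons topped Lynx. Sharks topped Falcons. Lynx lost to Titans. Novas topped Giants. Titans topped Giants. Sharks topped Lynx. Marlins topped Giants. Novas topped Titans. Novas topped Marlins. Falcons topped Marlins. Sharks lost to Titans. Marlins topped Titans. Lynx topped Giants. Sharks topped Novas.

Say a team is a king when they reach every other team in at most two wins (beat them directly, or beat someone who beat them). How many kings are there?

Lynx cannot reach Falcons, Sharks, Novas, Marlins, Titans in two steps.
Falcons reaches everyone (king).
Giants cannot reach Lynx, Falcons, Sharks, Novas, Marlins, Titans in two steps.
Sharks reaches everyone (king).
Novas reaches everyone (king).
Marlins reaches everyone (king).
Titans reaches everyone (king).
Kings: Falcons, Sharks, Novas, Marlins, Titans — 5.

5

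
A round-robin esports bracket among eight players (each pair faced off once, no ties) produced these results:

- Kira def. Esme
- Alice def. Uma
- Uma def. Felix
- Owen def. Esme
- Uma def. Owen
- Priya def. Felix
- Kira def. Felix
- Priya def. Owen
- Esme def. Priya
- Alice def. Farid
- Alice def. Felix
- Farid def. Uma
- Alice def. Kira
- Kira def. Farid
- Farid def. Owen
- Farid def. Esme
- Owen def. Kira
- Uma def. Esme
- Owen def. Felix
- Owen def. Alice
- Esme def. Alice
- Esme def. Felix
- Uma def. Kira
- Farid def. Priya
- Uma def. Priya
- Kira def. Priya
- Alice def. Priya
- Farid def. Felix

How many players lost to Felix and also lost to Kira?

Felix beat: no one.
Kira beat: Felix, Farid, Priya, Esme.
No one was beaten by both.

0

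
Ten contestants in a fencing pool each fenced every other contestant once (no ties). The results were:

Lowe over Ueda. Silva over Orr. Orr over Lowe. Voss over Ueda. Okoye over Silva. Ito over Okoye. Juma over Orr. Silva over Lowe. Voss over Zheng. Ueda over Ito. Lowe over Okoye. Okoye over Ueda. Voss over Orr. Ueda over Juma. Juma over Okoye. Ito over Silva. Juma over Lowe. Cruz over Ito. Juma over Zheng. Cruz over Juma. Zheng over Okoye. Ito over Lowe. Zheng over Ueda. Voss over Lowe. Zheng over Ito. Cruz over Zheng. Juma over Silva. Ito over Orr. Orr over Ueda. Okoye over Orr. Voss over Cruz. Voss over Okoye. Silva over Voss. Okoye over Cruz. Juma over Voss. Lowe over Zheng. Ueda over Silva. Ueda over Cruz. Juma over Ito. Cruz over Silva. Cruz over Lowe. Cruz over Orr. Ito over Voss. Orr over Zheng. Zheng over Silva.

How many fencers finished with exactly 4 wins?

3

Win totals: Cruz 6, Voss 6, Lowe 3, Orr 3, Ito 5, Okoye 4, Silva 3, Juma 7, Zheng 4, Ueda 4.
Exactly 4: Okoye, Zheng, Ueda — 3 fencers.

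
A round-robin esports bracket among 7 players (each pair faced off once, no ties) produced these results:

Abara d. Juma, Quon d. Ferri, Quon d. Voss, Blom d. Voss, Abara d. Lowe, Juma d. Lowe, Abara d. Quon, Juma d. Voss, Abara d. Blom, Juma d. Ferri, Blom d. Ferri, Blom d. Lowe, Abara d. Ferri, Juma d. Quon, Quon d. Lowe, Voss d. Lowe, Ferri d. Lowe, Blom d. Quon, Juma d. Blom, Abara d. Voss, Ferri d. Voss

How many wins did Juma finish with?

Juma's results: beat Voss, Blom, Quon, Ferri, Lowe; lost to Abara.
That is 5 wins.

5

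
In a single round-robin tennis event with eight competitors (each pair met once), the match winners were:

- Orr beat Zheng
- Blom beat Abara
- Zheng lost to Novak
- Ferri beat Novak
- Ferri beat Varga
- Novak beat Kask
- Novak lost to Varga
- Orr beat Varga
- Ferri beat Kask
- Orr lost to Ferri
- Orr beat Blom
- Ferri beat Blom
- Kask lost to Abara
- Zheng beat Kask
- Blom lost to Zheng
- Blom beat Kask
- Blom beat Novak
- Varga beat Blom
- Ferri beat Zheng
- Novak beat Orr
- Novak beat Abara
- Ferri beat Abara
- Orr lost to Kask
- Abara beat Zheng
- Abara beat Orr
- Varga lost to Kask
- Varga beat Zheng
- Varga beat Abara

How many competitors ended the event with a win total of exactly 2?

Win totals: Ferri 7, Zheng 2, Orr 3, Blom 3, Novak 4, Kask 2, Varga 4, Abara 3.
Exactly 2: Zheng, Kask — 2 competitors.

2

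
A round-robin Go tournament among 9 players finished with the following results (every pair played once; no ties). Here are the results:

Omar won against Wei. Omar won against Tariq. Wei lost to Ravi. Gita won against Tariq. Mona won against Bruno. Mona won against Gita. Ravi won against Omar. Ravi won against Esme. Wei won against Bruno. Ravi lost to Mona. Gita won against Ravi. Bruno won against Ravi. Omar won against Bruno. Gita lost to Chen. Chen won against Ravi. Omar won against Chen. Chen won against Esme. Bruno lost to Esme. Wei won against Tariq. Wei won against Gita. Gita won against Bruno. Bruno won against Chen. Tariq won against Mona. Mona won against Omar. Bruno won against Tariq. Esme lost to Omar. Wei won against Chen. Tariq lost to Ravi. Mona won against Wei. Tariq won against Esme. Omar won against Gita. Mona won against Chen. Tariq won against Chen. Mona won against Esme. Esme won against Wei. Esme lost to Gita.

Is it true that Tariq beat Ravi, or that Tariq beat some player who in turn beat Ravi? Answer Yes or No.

Yes

Tariq did not beat Ravi directly.
Tariq beat Esme, Chen, Mona. Of those, Chen beat Ravi.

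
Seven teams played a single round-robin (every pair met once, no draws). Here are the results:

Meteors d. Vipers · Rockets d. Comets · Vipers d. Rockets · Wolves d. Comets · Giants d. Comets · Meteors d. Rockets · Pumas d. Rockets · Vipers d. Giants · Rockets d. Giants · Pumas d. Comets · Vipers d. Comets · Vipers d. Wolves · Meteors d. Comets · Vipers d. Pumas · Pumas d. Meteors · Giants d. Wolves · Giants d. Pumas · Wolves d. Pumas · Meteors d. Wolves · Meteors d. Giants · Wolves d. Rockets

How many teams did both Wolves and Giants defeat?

2

Wolves beat: Pumas, Rockets, Comets.
Giants beat: Wolves, Pumas, Comets.
Both beat: Pumas, Comets — 2.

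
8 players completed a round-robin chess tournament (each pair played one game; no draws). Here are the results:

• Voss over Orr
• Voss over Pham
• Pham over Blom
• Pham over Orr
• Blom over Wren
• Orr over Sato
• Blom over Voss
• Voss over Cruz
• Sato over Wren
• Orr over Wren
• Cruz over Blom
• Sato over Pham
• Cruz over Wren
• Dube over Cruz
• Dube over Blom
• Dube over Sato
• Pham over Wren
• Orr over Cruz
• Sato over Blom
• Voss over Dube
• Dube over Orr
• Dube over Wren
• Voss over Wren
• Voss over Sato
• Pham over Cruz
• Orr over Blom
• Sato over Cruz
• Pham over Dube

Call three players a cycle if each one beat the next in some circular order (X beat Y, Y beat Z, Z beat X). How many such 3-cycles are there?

Win totals: Voss 6, Dube 5, Sato 4, Pham 5, Cruz 2, Orr 4, Wren 0, Blom 2.
A player with w wins dominates both others in C(w,2) triples; summing gives 15 + 10 + 6 + 10 + 1 + 6 + 0 + 1 = 49 transitive triples.
Total triples C(8,3) = 56, so cyclic triples = 56 − 49 = 7.

7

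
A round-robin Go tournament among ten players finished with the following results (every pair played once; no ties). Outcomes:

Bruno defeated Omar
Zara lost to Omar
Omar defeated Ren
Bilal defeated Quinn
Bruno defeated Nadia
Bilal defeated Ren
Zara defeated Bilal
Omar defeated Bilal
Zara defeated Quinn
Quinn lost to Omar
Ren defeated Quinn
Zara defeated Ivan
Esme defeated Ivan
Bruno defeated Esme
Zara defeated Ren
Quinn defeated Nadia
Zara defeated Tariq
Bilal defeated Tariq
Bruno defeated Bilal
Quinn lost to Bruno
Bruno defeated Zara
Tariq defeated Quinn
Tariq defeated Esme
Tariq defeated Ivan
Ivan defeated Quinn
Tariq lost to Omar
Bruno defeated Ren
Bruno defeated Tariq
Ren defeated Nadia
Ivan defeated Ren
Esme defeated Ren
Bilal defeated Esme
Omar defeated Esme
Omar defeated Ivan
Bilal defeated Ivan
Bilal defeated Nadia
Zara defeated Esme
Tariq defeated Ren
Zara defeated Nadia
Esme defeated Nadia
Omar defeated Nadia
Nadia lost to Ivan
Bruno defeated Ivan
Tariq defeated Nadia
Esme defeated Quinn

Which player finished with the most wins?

Bruno

Win totals: Nadia 0, Bruno 9, Quinn 1, Ren 2, Ivan 3, Esme 4, Bilal 6, Zara 7, Omar 8, Tariq 5.
Bruno leads with 9 wins (next highest: 8).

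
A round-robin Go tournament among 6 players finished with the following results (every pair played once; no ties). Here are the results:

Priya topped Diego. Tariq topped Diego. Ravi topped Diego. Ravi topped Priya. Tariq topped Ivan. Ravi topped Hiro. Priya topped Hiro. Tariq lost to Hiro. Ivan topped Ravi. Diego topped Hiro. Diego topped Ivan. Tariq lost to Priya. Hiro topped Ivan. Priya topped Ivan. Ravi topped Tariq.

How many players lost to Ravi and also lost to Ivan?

Ravi beat: Diego, Hiro, Tariq, Priya.
Ivan beat: Ravi.
No one was beaten by both.

0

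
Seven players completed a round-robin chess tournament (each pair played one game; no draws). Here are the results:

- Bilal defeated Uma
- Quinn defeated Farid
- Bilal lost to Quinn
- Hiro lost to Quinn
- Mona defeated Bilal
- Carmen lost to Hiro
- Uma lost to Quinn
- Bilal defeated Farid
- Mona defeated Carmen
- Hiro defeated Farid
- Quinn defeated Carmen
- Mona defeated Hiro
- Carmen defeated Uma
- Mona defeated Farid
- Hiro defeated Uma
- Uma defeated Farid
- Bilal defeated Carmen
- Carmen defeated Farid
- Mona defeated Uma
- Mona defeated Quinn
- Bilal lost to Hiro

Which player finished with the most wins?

Win totals: Hiro 4, Farid 0, Mona 6, Bilal 3, Quinn 5, Uma 1, Carmen 2.
Mona leads with 6 wins (next highest: 5).

Mona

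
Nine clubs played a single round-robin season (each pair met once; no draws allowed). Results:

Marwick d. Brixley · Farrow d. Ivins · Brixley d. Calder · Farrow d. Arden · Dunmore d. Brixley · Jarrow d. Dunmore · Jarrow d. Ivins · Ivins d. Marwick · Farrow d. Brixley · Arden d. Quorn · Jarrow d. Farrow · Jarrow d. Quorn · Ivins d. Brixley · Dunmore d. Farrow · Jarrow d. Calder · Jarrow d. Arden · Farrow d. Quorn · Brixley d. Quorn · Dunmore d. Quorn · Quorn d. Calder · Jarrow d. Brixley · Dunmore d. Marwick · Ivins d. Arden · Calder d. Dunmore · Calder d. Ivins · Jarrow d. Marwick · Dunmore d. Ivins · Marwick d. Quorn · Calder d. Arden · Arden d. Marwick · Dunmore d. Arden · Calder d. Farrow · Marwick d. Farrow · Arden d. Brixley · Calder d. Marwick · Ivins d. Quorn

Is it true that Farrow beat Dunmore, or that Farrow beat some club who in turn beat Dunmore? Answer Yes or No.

No

Farrow did not beat Dunmore directly.
Farrow beat Arden, Ivins, Quorn, Brixley, but each of them lost to Dunmore. No two-step path.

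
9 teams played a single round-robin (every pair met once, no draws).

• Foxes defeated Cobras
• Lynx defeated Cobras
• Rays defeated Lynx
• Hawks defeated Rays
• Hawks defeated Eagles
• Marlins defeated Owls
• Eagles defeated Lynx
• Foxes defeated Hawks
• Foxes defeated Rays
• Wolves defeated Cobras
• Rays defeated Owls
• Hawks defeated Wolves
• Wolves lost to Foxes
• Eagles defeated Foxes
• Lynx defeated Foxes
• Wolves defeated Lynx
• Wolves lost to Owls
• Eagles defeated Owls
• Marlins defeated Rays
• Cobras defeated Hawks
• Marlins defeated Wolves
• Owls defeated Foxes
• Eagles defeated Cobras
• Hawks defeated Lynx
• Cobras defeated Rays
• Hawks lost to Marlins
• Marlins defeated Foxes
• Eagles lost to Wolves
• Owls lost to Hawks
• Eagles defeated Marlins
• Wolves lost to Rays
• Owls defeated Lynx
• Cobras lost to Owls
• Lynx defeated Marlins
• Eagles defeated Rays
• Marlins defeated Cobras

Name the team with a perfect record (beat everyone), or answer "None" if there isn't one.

Highest win total is Marlins with 6 (out of 8 possible).
Marlins lost to Lynx, Eagles, so no team went undefeated.

None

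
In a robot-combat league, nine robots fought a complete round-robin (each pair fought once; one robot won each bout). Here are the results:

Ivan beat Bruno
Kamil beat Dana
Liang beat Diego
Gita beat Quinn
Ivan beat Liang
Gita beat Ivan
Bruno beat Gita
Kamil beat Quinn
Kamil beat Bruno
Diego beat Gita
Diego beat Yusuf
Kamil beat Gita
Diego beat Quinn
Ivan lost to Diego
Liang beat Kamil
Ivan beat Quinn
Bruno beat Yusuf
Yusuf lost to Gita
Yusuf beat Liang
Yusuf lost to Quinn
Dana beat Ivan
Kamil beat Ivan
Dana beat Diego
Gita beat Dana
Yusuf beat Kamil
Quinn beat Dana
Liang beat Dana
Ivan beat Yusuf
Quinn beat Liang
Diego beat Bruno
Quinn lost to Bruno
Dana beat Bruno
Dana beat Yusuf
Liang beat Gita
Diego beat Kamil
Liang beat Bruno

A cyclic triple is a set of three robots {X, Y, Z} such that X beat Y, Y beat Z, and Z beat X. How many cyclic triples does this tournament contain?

Win totals: Diego 6, Dana 4, Liang 5, Quinn 3, Ivan 4, Bruno 3, Yusuf 2, Gita 4, Kamil 5.
A robot with w wins dominates both others in C(w,2) triples; summing gives 15 + 6 + 10 + 3 + 6 + 3 + 1 + 6 + 10 = 60 transitive triples.
Total triples C(9,3) = 84, so cyclic triples = 84 − 60 = 24.

24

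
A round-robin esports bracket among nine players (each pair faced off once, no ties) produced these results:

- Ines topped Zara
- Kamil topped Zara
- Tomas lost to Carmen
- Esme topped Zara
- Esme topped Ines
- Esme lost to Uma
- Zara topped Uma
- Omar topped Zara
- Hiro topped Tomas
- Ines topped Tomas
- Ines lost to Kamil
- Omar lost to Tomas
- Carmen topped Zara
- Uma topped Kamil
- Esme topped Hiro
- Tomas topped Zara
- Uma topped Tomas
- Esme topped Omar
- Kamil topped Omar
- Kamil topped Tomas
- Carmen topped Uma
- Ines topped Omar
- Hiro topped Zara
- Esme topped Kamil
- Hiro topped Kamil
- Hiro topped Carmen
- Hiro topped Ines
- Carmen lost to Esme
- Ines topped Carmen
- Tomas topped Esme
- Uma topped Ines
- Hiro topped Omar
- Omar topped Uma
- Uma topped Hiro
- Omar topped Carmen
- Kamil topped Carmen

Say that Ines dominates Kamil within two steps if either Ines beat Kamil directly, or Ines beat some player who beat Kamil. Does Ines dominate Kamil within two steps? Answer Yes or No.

No

Ines did not beat Kamil directly.
Ines beat Tomas, Omar, Carmen, Zara, but each of them lost to Kamil. No two-step path.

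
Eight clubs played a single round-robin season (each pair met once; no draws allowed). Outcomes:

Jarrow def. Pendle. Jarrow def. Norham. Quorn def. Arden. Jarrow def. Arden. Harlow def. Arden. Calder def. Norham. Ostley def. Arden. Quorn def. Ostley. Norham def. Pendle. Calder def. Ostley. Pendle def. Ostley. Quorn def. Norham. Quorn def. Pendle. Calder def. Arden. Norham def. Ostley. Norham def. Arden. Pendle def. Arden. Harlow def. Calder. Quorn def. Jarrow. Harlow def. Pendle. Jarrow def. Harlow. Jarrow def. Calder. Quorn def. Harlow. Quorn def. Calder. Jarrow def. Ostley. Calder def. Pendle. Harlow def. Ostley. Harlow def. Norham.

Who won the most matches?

Quorn

Win totals: Pendle 2, Calder 4, Harlow 5, Ostley 1, Norham 3, Arden 0, Jarrow 6, Quorn 7.
Quorn leads with 7 wins (next highest: 6).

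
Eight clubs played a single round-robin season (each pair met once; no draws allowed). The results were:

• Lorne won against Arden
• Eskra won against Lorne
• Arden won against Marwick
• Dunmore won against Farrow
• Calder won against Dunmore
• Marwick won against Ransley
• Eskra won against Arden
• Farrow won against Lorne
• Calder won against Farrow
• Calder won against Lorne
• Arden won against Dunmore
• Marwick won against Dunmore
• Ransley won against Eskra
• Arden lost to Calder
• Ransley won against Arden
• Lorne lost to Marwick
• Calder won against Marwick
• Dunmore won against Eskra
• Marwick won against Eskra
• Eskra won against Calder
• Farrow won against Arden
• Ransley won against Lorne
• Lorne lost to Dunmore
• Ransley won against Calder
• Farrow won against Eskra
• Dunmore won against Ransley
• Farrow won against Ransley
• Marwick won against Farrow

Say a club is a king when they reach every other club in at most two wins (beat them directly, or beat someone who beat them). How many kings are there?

4

Farrow reaches everyone (king).
Arden cannot reach Calder in two steps.
Dunmore cannot reach Marwick in two steps.
Ransley reaches everyone (king).
Marwick reaches everyone (king).
Lorne cannot reach Farrow, Ransley, Eskra, Calder in two steps.
Eskra cannot reach Ransley in two steps.
Calder reaches everyone (king).
Kings: Farrow, Ransley, Marwick, Calder — 4.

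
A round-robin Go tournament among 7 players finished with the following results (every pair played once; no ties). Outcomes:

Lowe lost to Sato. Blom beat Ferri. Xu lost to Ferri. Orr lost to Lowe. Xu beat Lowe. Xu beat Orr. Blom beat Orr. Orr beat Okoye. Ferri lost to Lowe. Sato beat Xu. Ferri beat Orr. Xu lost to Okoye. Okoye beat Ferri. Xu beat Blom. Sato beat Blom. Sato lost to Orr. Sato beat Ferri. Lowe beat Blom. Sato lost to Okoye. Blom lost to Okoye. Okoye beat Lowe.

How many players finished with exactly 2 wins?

3

Win totals: Ferri 2, Sato 4, Orr 2, Okoye 5, Xu 3, Lowe 3, Blom 2.
Exactly 2: Ferri, Orr, Blom — 3 players.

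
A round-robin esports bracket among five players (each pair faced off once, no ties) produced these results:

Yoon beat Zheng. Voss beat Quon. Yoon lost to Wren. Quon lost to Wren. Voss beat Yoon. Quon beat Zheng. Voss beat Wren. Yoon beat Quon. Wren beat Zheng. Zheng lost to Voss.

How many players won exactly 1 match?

Win totals: Yoon 2, Wren 3, Quon 1, Zheng 0, Voss 4.
Exactly 1: Quon — 1 player.

1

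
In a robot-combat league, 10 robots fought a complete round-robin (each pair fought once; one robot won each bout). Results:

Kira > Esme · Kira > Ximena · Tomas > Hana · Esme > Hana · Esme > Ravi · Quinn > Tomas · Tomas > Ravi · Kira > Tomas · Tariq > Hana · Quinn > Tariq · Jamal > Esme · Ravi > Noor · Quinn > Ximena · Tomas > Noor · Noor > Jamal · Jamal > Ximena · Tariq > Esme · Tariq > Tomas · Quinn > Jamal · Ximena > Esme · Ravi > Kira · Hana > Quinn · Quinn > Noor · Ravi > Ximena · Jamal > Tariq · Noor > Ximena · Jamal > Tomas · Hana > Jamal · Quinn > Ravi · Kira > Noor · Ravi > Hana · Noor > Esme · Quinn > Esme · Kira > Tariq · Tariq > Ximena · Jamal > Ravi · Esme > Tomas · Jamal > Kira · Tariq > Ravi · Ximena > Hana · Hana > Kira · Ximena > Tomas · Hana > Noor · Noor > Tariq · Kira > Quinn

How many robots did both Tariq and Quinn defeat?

Tariq beat: Esme, Tomas, Ravi, Hana, Ximena.
Quinn beat: Tariq, Esme, Tomas, Ravi, Noor, Ximena, Jamal.
Both beat: Esme, Tomas, Ravi, Ximena — 4.

4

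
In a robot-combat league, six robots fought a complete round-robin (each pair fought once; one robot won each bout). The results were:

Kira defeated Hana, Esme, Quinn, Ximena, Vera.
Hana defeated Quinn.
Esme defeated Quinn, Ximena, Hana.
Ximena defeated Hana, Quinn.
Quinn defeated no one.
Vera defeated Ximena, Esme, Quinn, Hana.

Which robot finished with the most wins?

Win totals: Esme 3, Hana 1, Kira 5, Quinn 0, Vera 4, Ximena 2.
Kira leads with 5 wins (next highest: 4).

Kira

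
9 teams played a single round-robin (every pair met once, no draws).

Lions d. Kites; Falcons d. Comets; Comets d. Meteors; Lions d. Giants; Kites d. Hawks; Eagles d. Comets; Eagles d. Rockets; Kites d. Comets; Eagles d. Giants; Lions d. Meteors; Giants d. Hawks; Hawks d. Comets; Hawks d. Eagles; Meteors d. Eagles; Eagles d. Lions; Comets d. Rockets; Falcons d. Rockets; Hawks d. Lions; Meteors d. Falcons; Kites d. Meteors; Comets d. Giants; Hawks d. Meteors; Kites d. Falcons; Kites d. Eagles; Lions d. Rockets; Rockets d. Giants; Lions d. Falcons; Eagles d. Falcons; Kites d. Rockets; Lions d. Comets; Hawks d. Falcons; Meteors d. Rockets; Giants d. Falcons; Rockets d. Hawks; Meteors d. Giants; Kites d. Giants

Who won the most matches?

Kites

Win totals: Hawks 5, Eagles 5, Falcons 2, Kites 7, Giants 2, Rockets 2, Comets 3, Meteors 4, Lions 6.
Kites leads with 7 wins (next highest: 6).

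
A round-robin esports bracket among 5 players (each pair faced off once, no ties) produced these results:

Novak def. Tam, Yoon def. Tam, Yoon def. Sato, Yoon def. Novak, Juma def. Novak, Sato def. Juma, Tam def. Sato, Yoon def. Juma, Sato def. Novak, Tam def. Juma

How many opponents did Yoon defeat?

4

Yoon's results: beat Novak, Juma, Tam, Sato; lost to no one.
That is 4 wins.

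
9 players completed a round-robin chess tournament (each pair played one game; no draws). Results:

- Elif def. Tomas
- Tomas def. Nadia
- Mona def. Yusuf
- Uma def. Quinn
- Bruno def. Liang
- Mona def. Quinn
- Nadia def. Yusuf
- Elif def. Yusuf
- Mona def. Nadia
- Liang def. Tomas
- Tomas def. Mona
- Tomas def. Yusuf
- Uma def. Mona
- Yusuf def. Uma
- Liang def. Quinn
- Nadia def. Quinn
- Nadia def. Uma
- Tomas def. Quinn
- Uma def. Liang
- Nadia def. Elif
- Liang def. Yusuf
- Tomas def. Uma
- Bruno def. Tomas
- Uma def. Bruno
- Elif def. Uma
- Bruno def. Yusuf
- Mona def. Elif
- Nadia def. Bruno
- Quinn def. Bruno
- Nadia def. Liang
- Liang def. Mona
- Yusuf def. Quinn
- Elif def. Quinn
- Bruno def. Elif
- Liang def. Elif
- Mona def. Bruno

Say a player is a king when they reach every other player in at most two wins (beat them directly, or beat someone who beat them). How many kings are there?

7

Liang reaches everyone (king).
Bruno reaches everyone (king).
Tomas reaches everyone (king).
Nadia reaches everyone (king).
Yusuf cannot reach Tomas, Nadia, Elif in two steps.
Mona reaches everyone (king).
Uma reaches everyone (king).
Quinn cannot reach Nadia, Mona, Uma in two steps.
Elif reaches everyone (king).
Kings: Liang, Bruno, Tomas, Nadia, Mona, Uma, Elif — 7.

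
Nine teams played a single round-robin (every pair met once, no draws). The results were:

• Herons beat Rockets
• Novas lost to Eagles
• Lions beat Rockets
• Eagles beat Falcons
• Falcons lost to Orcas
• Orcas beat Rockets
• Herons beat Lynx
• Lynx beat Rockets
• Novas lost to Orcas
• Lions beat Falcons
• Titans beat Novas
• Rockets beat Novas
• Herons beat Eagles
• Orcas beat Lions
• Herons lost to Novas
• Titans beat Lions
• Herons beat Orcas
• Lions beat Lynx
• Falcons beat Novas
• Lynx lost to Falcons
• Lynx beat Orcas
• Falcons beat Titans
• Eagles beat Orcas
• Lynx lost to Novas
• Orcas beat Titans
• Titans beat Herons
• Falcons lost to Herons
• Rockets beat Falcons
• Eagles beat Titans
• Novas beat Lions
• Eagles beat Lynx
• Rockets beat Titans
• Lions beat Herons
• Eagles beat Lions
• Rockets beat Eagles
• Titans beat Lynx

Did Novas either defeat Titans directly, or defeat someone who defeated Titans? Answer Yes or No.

No

Novas did not beat Titans directly.
Novas beat Lynx, Herons, Lions, but each of them lost to Titans. No two-step path.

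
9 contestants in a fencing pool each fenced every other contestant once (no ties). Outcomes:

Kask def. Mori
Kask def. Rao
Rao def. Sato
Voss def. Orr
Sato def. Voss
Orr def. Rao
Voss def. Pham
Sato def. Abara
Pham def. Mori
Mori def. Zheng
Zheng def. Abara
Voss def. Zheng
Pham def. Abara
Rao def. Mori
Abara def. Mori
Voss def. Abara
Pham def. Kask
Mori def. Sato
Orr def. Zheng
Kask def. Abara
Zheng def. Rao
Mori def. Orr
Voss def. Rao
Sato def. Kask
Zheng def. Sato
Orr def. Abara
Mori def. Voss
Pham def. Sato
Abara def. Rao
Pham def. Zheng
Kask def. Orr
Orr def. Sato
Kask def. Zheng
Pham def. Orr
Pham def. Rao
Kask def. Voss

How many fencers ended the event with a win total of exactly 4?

2

Win totals: Rao 2, Orr 4, Pham 7, Voss 5, Kask 6, Mori 4, Sato 3, Zheng 3, Abara 2.
Exactly 4: Orr, Mori — 2 fencers.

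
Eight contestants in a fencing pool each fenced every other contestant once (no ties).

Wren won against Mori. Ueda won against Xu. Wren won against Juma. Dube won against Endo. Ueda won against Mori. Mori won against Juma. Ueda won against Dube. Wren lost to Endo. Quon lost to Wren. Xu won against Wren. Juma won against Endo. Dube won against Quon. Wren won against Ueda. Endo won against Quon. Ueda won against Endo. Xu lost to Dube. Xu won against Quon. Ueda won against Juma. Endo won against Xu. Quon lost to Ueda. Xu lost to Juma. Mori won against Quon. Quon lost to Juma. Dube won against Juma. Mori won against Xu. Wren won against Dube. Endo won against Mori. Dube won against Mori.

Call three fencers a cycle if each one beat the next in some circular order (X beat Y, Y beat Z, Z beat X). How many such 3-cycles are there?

8

Win totals: Xu 2, Endo 4, Dube 5, Juma 3, Wren 5, Quon 0, Ueda 6, Mori 3.
A fencer with w wins dominates both others in C(w,2) triples; summing gives 1 + 6 + 10 + 3 + 10 + 0 + 15 + 3 = 48 transitive triples.
Total triples C(8,3) = 56, so cyclic triples = 56 − 48 = 8.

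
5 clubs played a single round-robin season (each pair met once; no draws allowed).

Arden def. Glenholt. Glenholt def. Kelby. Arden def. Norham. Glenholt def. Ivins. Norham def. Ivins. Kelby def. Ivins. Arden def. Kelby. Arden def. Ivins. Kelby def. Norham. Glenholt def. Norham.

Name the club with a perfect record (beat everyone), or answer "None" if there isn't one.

Arden

Arden has 4 wins out of 4 opponents — a perfect record.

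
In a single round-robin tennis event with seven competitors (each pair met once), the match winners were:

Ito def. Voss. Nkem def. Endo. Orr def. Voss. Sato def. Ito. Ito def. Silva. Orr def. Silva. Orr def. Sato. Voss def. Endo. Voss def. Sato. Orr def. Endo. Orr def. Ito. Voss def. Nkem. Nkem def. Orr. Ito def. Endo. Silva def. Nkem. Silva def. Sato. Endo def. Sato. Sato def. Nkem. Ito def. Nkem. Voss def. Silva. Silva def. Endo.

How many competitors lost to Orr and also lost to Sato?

1

Orr beat: Ito, Endo, Sato, Voss, Silva.
Sato beat: Ito, Nkem.
Both beat: Ito — 1.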